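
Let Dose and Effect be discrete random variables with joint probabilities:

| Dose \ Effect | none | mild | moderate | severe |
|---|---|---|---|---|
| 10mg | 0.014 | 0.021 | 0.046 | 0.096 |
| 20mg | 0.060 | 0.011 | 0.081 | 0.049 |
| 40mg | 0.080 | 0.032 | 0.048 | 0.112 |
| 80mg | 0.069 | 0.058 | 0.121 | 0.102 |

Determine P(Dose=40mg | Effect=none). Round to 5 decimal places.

0.35874

P(Effect=none) = 0.014 + 0.060 + 0.080 + 0.069 = 0.223.
P(Dose=40mg | Effect=none) = 0.080/0.223 = 0.35874.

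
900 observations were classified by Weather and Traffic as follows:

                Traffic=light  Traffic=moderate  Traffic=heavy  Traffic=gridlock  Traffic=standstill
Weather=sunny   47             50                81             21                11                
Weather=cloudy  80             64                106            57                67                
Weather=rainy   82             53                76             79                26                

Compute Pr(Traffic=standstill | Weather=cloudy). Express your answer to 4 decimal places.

Total with Weather=cloudy: 80 + 64 + 106 + 57 + 67 = 374.
P(Traffic=standstill | Weather=cloudy) = 67/374 = 0.1791.

0.1791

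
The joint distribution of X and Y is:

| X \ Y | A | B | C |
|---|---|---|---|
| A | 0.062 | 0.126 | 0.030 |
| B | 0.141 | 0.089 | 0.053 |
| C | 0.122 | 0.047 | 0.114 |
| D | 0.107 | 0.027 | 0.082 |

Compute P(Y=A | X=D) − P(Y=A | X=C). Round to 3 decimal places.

0.064

P(X=D) = 0.107 + 0.027 + 0.082 = 0.216; P(Y=A | X=D) = 0.107/0.216 = 0.4954.
P(X=C) = 0.122 + 0.047 + 0.114 = 0.283; P(Y=A | X=C) = 0.122/0.283 = 0.4311.
Difference = 0.064.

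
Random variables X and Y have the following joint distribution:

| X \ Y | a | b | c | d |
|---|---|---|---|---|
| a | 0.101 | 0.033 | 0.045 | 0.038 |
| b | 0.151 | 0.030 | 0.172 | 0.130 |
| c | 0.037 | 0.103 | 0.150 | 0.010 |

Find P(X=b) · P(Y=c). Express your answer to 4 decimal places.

P(X=b) = 0.151 + 0.030 + 0.172 + 0.130 = 0.483.
P(Y=c) = 0.045 + 0.172 + 0.150 = 0.367.
Product: 0.483 × 0.367 = 0.1773.

0.1773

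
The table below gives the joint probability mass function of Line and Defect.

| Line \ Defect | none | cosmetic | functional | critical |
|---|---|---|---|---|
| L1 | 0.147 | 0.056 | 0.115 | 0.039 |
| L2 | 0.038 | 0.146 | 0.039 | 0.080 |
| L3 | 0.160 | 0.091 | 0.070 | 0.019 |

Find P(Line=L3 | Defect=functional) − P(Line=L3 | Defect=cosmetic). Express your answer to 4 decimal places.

P(Defect=functional) = 0.115 + 0.039 + 0.070 = 0.224; P(Line=L3 | Defect=functional) = 0.070/0.224 = 0.31250.
P(Defect=cosmetic) = 0.056 + 0.146 + 0.091 = 0.293; P(Line=L3 | Defect=cosmetic) = 0.091/0.293 = 0.31058.
Difference = 0.0019.

0.0019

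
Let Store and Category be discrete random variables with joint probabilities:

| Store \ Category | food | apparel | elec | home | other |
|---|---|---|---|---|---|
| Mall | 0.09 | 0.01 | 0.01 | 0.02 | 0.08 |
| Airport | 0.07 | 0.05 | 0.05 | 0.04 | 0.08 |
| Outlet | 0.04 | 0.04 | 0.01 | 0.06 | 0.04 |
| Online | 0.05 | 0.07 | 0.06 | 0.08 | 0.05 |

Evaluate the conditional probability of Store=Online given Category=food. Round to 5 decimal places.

P(Category=food) = 0.09 + 0.07 + 0.04 + 0.05 = 0.25.
P(Store=Online | Category=food) = 0.05/0.25 = 0.20000.

0.20000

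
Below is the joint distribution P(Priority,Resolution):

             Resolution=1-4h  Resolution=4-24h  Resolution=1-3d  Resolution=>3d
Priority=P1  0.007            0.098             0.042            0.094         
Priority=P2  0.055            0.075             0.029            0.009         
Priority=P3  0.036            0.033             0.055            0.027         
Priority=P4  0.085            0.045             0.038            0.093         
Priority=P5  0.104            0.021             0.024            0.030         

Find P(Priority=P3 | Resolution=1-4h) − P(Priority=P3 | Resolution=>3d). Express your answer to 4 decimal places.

P(Resolution=1-4h) = 0.007 + 0.055 + 0.036 + 0.085 + 0.104 = 0.287; P(Priority=P3 | Resolution=1-4h) = 0.036/0.287 = 0.12544.
P(Resolution=>3d) = 0.094 + 0.009 + 0.027 + 0.093 + 0.030 = 0.253; P(Priority=P3 | Resolution=>3d) = 0.027/0.253 = 0.10672.
Difference = 0.0187.

0.0187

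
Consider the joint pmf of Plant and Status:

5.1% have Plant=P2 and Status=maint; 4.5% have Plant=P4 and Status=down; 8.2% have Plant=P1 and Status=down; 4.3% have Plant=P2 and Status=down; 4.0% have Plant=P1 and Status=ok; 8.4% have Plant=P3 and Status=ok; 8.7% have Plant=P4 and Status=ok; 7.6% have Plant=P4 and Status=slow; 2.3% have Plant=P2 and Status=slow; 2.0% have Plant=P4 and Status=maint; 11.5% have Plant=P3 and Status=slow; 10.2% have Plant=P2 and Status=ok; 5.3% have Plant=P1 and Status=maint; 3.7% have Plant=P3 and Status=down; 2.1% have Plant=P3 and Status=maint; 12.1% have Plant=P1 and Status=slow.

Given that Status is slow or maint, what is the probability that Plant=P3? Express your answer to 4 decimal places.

P(Status=slow) = 0.121 + 0.023 + 0.115 + 0.076 = 0.335.
P(Status=maint) = 0.053 + 0.051 + 0.021 + 0.020 = 0.145.
P(Status ∈ {slow, maint}) = 0.335 + 0.145 = 0.480; P(Plant=P3, Status ∈ {slow, maint}) = 0.115 + 0.021 = 0.136.
P(Plant=P3 | Status ∈ {slow, maint}) = 0.136/0.480 = 0.2833.

0.2833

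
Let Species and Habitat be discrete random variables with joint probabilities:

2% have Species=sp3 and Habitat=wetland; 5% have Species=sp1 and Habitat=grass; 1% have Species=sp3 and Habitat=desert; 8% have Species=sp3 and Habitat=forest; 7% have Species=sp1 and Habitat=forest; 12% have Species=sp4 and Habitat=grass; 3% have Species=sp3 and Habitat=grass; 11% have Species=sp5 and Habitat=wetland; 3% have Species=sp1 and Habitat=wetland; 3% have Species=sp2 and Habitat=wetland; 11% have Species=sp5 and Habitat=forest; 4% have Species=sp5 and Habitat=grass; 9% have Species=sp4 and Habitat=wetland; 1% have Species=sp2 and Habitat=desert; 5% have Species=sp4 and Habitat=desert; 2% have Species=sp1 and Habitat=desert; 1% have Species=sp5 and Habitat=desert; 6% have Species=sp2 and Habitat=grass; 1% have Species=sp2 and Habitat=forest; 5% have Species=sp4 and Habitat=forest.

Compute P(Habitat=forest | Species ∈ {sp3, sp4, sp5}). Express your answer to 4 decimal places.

0.3333

P(Species=sp3) = 0.08 + 0.03 + 0.02 + 0.01 = 0.14.
P(Species=sp4) = 0.05 + 0.12 + 0.09 + 0.05 = 0.31.
P(Species=sp5) = 0.11 + 0.04 + 0.11 + 0.01 = 0.27.
P(Species ∈ {sp3, sp4, sp5}) = 0.14 + 0.31 + 0.27 = 0.72; P(Habitat=forest, Species ∈ {sp3, sp4, sp5}) = 0.08 + 0.05 + 0.11 = 0.24.
P(Habitat=forest | Species ∈ {sp3, sp4, sp5}) = 0.24/0.72 = 0.3333.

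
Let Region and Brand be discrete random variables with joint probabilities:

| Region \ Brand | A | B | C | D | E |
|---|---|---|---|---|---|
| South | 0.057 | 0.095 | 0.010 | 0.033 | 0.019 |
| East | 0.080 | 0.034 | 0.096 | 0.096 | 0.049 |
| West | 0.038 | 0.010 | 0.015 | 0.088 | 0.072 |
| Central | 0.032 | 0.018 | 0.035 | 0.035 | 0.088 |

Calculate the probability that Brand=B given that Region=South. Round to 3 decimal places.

0.444

P(Region=South) = 0.057 + 0.095 + 0.010 + 0.033 + 0.019 = 0.214.
P(Brand=B | Region=South) = 0.095/0.214 = 0.444.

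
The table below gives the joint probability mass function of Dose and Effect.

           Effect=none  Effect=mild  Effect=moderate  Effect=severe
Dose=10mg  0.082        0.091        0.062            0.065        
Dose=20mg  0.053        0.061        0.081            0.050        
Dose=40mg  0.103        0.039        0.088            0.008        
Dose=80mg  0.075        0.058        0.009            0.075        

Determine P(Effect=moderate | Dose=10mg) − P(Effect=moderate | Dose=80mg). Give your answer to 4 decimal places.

0.1652

P(Dose=10mg) = 0.082 + 0.091 + 0.062 + 0.065 = 0.300; P(Effect=moderate | Dose=10mg) = 0.062/0.300 = 0.20667.
P(Dose=80mg) = 0.075 + 0.058 + 0.009 + 0.075 = 0.217; P(Effect=moderate | Dose=80mg) = 0.009/0.217 = 0.04147.
Difference = 0.1652.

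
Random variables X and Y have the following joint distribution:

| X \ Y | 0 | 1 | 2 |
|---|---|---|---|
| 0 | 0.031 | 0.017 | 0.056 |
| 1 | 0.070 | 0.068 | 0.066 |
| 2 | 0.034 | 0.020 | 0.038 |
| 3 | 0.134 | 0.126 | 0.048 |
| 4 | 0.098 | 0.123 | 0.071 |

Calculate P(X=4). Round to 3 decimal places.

0.292

P(X=4) = 0.098 + 0.123 + 0.071 = 0.292.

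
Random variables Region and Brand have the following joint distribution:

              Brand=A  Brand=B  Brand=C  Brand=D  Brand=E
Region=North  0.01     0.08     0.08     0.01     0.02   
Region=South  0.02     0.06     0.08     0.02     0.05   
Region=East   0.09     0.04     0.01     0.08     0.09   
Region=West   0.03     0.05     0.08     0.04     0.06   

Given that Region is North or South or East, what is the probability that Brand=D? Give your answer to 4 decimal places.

P(Region=North) = 0.01 + 0.08 + 0.08 + 0.01 + 0.02 = 0.20.
P(Region=South) = 0.02 + 0.06 + 0.08 + 0.02 + 0.05 = 0.23.
P(Region=East) = 0.09 + 0.04 + 0.01 + 0.08 + 0.09 = 0.31.
P(Region ∈ {North, South, East}) = 0.20 + 0.23 + 0.31 = 0.74; P(Brand=D, Region ∈ {North, South, East}) = 0.01 + 0.02 + 0.08 = 0.11.
P(Brand=D | Region ∈ {North, South, East}) = 0.11/0.74 = 0.1486.

0.1486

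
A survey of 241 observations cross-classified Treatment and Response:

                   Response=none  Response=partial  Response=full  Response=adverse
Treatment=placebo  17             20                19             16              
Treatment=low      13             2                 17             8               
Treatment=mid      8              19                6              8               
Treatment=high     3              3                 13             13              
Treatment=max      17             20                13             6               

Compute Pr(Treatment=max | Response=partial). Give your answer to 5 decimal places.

Total with Response=partial: 20 + 2 + 19 + 3 + 20 = 64.
P(Treatment=max | Response=partial) = 20/64 = 0.31250.

0.31250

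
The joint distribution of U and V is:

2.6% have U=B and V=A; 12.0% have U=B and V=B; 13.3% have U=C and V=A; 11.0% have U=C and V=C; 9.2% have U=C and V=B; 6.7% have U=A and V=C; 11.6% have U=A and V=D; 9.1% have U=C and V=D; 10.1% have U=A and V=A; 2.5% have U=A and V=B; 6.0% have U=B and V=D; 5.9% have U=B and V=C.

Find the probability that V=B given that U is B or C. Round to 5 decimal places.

0.30680

P(U=B) = 0.026 + 0.120 + 0.059 + 0.060 = 0.265.
P(U=C) = 0.133 + 0.092 + 0.110 + 0.091 = 0.426.
P(U ∈ {B, C}) = 0.265 + 0.426 = 0.691; P(V=B, U ∈ {B, C}) = 0.120 + 0.092 = 0.212.
P(V=B | U ∈ {B, C}) = 0.212/0.691 = 0.30680.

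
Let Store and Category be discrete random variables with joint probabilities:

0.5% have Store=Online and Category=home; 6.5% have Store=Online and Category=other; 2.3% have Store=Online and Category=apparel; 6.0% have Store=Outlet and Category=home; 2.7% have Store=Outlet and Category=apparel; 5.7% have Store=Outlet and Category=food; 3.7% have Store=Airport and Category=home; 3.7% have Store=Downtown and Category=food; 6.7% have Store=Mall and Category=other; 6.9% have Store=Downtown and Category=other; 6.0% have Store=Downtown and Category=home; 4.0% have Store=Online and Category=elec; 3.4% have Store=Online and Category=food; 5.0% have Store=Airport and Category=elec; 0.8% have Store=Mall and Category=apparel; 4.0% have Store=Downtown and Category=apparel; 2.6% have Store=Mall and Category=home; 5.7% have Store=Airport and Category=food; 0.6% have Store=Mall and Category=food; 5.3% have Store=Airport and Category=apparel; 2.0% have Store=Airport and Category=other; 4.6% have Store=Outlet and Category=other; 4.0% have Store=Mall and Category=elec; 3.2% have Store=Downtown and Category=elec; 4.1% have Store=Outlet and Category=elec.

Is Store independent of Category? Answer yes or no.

P(Store=Airport) = 0.217 and P(Category=other) = 0.267, so their product is 0.05794, but P(Store=Airport, Category=other) = 0.020. Since these differ, Store and Category are not independent.

no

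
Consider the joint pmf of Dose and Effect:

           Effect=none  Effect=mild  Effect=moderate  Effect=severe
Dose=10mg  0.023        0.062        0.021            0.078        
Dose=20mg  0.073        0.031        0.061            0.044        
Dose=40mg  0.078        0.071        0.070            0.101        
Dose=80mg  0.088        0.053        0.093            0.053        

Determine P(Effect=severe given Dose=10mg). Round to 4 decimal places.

0.4239

P(Dose=10mg) = 0.023 + 0.062 + 0.021 + 0.078 = 0.184.
P(Effect=severe | Dose=10mg) = 0.078/0.184 = 0.4239.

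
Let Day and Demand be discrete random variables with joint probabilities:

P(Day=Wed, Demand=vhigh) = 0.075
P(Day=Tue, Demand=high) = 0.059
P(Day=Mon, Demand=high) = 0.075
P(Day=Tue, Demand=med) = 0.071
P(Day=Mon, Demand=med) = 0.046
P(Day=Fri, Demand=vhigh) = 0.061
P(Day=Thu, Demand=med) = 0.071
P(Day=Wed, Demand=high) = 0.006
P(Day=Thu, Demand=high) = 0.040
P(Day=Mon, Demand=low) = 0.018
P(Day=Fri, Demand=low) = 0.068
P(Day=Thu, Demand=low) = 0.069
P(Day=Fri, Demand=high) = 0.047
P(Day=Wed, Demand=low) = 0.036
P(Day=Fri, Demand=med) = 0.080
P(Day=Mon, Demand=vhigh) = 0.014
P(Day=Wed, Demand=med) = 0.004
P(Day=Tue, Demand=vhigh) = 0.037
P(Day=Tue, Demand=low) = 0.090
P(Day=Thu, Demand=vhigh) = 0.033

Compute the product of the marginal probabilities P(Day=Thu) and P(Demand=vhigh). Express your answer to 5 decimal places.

P(Day=Thu) = 0.069 + 0.071 + 0.040 + 0.033 = 0.213.
P(Demand=vhigh) = 0.014 + 0.037 + 0.075 + 0.033 + 0.061 = 0.220.
Product: 0.213 × 0.220 = 0.04686.

0.04686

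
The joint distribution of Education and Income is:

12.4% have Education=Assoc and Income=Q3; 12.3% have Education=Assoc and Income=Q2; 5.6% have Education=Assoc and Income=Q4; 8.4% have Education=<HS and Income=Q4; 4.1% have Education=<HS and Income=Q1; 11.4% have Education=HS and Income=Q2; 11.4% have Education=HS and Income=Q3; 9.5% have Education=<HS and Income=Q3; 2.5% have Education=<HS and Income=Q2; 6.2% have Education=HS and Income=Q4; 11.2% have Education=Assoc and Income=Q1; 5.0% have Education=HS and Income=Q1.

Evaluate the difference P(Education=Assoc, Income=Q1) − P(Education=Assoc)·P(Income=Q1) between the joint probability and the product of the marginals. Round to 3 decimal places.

0.028

P(Education=Assoc) = 0.112 + 0.123 + 0.124 + 0.056 = 0.415.
P(Income=Q1) = 0.041 + 0.050 + 0.112 = 0.203.
P(Education=Assoc, Income=Q1) − P(Education=Assoc)P(Income=Q1) = 0.112 − 0.415×0.203 = 0.028.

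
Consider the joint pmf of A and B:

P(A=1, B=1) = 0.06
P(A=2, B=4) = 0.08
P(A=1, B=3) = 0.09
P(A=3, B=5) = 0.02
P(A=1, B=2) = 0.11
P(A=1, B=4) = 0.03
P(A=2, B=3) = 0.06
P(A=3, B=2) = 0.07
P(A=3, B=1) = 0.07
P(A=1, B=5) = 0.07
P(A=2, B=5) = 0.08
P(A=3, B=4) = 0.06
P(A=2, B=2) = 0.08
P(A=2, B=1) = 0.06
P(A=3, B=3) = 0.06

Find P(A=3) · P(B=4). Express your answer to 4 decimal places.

P(A=3) = 0.07 + 0.07 + 0.06 + 0.06 + 0.02 = 0.28.
P(B=4) = 0.03 + 0.08 + 0.06 = 0.17.
Product: 0.28 × 0.17 = 0.0476.

0.0476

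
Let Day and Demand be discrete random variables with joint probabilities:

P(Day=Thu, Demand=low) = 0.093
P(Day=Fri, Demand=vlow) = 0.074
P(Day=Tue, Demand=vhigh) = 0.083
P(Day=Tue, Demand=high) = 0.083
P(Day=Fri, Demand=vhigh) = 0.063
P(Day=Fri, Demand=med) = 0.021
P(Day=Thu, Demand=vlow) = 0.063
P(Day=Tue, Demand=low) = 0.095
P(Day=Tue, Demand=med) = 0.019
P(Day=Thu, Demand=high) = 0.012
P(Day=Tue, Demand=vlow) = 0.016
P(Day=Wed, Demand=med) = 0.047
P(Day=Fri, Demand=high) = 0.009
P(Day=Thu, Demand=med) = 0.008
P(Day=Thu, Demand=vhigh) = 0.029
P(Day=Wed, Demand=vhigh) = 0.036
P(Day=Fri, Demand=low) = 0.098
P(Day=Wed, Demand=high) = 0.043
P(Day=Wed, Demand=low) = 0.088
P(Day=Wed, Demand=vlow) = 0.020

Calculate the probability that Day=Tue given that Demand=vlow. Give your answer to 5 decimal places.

P(Demand=vlow) = 0.016 + 0.020 + 0.063 + 0.074 = 0.173.
P(Day=Tue | Demand=vlow) = 0.016/0.173 = 0.09249.

0.09249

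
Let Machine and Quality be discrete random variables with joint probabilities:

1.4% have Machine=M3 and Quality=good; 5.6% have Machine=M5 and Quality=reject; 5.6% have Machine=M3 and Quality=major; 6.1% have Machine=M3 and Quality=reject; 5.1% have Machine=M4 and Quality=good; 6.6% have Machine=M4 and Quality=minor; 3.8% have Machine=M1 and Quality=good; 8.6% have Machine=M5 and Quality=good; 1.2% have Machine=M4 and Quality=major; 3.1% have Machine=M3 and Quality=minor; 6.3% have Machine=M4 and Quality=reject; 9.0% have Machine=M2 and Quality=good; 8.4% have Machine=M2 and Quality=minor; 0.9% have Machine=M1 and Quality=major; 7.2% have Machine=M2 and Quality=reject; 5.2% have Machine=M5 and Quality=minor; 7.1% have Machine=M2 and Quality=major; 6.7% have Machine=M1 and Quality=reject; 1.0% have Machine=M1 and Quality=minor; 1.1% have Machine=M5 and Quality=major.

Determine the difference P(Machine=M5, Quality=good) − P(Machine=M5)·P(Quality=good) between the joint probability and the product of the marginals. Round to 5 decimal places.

0.02881

P(Machine=M5) = 0.086 + 0.052 + 0.011 + 0.056 = 0.205.
P(Quality=good) = 0.038 + 0.090 + 0.014 + 0.051 + 0.086 = 0.279.
P(Machine=M5, Quality=good) − P(Machine=M5)P(Quality=good) = 0.086 − 0.205×0.279 = 0.02881.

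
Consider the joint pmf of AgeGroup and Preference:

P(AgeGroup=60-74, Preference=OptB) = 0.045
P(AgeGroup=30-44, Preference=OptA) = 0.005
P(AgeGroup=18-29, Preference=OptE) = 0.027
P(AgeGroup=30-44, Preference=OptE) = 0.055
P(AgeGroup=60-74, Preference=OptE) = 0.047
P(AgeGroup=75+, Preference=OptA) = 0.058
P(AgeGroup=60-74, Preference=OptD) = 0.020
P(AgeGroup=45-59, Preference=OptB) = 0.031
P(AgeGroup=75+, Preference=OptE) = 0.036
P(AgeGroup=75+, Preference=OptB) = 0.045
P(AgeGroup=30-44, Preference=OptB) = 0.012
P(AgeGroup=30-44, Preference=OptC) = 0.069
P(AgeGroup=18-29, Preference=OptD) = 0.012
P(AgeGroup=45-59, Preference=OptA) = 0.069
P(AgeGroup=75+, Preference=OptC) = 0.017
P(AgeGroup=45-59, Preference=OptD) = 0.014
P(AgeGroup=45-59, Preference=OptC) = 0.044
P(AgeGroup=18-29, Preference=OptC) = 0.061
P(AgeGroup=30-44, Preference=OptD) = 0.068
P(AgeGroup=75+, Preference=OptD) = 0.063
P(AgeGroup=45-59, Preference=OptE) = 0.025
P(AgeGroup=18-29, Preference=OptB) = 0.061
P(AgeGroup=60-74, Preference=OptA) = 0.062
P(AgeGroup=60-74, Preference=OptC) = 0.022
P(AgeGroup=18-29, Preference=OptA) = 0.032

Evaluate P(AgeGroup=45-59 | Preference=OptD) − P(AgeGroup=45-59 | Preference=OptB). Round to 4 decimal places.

P(Preference=OptD) = 0.012 + 0.068 + 0.014 + 0.020 + 0.063 = 0.177; P(AgeGroup=45-59 | Preference=OptD) = 0.014/0.177 = 0.07910.
P(Preference=OptB) = 0.061 + 0.012 + 0.031 + 0.045 + 0.045 = 0.194; P(AgeGroup=45-59 | Preference=OptB) = 0.031/0.194 = 0.15979.
Difference = -0.0807.

-0.0807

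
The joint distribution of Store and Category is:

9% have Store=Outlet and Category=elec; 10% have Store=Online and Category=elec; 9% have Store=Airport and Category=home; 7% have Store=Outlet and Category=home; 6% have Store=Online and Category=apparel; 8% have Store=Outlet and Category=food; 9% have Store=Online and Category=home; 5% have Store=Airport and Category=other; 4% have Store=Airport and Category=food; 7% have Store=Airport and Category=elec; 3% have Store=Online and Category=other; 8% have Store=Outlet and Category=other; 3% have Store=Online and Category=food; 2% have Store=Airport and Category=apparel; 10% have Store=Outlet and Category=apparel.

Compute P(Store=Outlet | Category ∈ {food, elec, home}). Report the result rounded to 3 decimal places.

0.364

P(Category=food) = 0.04 + 0.08 + 0.03 = 0.15.
P(Category=elec) = 0.07 + 0.09 + 0.10 = 0.26.
P(Category=home) = 0.09 + 0.07 + 0.09 = 0.25.
P(Category ∈ {food, elec, home}) = 0.15 + 0.26 + 0.25 = 0.66; P(Store=Outlet, Category ∈ {food, elec, home}) = 0.08 + 0.09 + 0.07 = 0.24.
P(Store=Outlet | Category ∈ {food, elec, home}) = 0.24/0.66 = 0.364.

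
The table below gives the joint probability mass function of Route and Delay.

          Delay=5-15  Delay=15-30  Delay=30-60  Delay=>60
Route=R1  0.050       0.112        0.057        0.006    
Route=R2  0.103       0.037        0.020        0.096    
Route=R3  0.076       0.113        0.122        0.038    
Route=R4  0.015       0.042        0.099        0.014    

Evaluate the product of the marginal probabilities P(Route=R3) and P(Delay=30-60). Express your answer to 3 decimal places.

0.104

P(Route=R3) = 0.076 + 0.113 + 0.122 + 0.038 = 0.349.
P(Delay=30-60) = 0.057 + 0.020 + 0.122 + 0.099 = 0.298.
Product: 0.349 × 0.298 = 0.104.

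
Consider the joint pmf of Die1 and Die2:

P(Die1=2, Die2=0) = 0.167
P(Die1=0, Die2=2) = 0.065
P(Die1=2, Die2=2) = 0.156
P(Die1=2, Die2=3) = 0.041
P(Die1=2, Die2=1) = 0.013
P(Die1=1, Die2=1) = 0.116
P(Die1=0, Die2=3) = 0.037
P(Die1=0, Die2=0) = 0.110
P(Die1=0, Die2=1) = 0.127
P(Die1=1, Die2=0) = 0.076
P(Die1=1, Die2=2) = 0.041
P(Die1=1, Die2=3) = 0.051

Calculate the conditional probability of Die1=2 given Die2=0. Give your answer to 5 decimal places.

P(Die2=0) = 0.110 + 0.076 + 0.167 = 0.353.
P(Die1=2 | Die2=0) = 0.167/0.353 = 0.47309.

0.47309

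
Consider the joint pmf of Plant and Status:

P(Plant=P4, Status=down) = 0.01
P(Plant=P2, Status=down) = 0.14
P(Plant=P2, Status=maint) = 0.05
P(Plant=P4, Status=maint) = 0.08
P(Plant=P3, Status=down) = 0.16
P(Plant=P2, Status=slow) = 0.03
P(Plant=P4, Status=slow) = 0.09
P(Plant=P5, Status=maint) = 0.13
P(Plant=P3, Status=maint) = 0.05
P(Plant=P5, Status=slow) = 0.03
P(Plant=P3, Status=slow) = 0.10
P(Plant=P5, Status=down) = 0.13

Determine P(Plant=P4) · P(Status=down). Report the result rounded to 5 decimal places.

0.07920

P(Plant=P4) = 0.09 + 0.01 + 0.08 = 0.18.
P(Status=down) = 0.14 + 0.16 + 0.01 + 0.13 = 0.44.
Product: 0.18 × 0.44 = 0.07920.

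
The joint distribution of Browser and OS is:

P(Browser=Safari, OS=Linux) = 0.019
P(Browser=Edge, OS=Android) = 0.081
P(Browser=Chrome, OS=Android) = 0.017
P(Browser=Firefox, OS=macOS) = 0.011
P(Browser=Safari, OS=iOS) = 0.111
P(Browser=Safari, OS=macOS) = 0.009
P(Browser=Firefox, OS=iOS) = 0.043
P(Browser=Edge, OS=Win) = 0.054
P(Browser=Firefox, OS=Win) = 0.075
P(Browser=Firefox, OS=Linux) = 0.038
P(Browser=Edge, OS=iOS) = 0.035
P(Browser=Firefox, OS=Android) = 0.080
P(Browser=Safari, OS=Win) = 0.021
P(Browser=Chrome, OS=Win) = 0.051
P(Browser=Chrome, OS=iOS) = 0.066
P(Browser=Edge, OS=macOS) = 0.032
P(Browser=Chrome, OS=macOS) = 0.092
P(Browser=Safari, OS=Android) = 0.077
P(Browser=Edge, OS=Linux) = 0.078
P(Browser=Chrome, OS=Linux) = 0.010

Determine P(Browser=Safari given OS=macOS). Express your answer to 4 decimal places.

P(OS=macOS) = 0.092 + 0.011 + 0.009 + 0.032 = 0.144.
P(Browser=Safari | OS=macOS) = 0.009/0.144 = 0.0625.

0.0625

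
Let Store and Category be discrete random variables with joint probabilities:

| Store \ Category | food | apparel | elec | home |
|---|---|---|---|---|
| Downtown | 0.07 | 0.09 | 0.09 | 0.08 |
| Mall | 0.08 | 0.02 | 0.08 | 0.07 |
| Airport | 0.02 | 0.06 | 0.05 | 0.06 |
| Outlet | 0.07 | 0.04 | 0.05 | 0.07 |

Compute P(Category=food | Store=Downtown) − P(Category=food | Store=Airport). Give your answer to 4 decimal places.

0.1069

P(Store=Downtown) = 0.07 + 0.09 + 0.09 + 0.08 = 0.33; P(Category=food | Store=Downtown) = 0.07/0.33 = 0.21212.
P(Store=Airport) = 0.02 + 0.06 + 0.05 + 0.06 = 0.19; P(Category=food | Store=Airport) = 0.02/0.19 = 0.10526.
Difference = 0.1069.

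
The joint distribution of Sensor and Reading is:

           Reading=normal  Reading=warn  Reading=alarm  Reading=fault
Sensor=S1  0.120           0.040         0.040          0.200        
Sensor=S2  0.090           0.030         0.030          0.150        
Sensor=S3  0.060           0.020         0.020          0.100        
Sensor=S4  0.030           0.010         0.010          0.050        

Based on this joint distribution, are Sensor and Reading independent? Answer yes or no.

Every cell satisfies P(Sensor,Reading) = P(Sensor)·P(Reading). For instance P(Sensor=S4) = 0.100, P(Reading=warn) = 0.100, and 0.100×0.100 = 0.010 matches the joint entry. So Sensor and Reading are independent.

yes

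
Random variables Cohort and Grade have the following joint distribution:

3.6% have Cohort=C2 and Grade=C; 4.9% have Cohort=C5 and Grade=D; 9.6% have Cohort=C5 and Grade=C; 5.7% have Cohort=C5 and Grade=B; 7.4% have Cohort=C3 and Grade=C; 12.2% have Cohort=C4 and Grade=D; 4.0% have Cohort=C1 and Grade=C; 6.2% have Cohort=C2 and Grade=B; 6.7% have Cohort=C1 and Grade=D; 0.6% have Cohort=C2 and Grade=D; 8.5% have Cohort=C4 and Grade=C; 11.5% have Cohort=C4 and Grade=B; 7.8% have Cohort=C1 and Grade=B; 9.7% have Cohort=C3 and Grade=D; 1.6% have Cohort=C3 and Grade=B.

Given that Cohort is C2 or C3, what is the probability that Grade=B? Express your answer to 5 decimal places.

0.26804

P(Cohort=C2) = 0.062 + 0.036 + 0.006 = 0.104.
P(Cohort=C3) = 0.016 + 0.074 + 0.097 = 0.187.
P(Cohort ∈ {C2, C3}) = 0.104 + 0.187 = 0.291; P(Grade=B, Cohort ∈ {C2, C3}) = 0.062 + 0.016 = 0.078.
P(Grade=B | Cohort ∈ {C2, C3}) = 0.078/0.291 = 0.26804.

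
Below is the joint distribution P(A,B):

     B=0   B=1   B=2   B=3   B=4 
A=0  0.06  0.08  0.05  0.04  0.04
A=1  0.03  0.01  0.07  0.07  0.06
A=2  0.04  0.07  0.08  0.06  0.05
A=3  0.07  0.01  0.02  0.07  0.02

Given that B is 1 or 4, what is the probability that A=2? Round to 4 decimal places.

P(B=1) = 0.08 + 0.01 + 0.07 + 0.01 = 0.17.
P(B=4) = 0.04 + 0.06 + 0.05 + 0.02 = 0.17.
P(B ∈ {1, 4}) = 0.17 + 0.17 = 0.34; P(A=2, B ∈ {1, 4}) = 0.07 + 0.05 = 0.12.
P(A=2 | B ∈ {1, 4}) = 0.12/0.34 = 0.3529.

0.3529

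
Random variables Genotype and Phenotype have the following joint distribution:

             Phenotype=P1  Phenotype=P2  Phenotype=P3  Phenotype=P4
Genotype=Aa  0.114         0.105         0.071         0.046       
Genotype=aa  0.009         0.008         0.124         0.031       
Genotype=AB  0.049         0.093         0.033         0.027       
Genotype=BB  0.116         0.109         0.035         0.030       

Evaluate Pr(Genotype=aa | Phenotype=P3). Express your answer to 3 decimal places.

P(Phenotype=P3) = 0.071 + 0.124 + 0.033 + 0.035 = 0.263.
P(Genotype=aa | Phenotype=P3) = 0.124/0.263 = 0.471.

0.471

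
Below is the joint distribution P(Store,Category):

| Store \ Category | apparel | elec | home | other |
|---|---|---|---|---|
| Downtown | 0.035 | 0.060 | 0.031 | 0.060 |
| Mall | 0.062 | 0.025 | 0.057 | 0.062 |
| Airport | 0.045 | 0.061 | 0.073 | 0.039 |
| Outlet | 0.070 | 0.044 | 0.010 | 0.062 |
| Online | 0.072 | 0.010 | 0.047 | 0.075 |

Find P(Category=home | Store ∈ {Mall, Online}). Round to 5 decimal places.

0.25366

P(Store=Mall) = 0.062 + 0.025 + 0.057 + 0.062 = 0.206.
P(Store=Online) = 0.072 + 0.010 + 0.047 + 0.075 = 0.204.
P(Store ∈ {Mall, Online}) = 0.206 + 0.204 = 0.410; P(Category=home, Store ∈ {Mall, Online}) = 0.057 + 0.047 = 0.104.
P(Category=home | Store ∈ {Mall, Online}) = 0.104/0.410 = 0.25366.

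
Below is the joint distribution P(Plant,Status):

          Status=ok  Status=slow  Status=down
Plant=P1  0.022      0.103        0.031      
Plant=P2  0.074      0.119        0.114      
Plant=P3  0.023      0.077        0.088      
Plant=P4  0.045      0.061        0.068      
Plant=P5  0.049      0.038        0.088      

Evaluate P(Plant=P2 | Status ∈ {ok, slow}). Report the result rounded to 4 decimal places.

P(Status=ok) = 0.022 + 0.074 + 0.023 + 0.045 + 0.049 = 0.213.
P(Status=slow) = 0.103 + 0.119 + 0.077 + 0.061 + 0.038 = 0.398.
P(Status ∈ {ok, slow}) = 0.213 + 0.398 = 0.611; P(Plant=P2, Status ∈ {ok, slow}) = 0.074 + 0.119 = 0.193.
P(Plant=P2 | Status ∈ {ok, slow}) = 0.193/0.611 = 0.3159.

0.3159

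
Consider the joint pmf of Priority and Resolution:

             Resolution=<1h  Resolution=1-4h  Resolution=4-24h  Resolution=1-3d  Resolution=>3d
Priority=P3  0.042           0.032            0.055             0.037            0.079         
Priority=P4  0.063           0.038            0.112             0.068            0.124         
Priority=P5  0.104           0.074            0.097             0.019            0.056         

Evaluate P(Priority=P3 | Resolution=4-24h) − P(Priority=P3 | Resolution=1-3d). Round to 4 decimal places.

-0.0901

P(Resolution=4-24h) = 0.055 + 0.112 + 0.097 = 0.264; P(Priority=P3 | Resolution=4-24h) = 0.055/0.264 = 0.20833.
P(Resolution=1-3d) = 0.037 + 0.068 + 0.019 = 0.124; P(Priority=P3 | Resolution=1-3d) = 0.037/0.124 = 0.29839.
Difference = -0.0901.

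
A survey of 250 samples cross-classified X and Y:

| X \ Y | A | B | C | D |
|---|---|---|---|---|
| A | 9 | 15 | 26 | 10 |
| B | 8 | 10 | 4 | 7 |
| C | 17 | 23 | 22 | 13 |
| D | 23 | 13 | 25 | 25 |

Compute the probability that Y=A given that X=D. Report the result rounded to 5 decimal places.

Total with X=D: 23 + 13 + 25 + 25 = 86.
P(Y=A | X=D) = 23/86 = 0.26744.

0.26744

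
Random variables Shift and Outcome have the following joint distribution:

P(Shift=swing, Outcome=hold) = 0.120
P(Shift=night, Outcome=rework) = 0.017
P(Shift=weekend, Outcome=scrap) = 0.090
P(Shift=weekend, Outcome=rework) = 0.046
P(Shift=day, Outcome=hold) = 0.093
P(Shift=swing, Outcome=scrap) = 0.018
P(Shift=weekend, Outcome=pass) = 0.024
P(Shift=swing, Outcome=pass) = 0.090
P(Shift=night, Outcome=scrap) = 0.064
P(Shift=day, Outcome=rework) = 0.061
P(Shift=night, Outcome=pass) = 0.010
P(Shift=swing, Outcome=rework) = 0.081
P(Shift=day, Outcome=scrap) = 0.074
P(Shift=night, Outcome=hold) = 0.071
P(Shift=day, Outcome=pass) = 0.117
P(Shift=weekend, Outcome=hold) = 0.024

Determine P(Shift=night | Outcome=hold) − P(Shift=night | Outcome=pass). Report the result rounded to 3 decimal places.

0.189

P(Outcome=hold) = 0.093 + 0.120 + 0.071 + 0.024 = 0.308; P(Shift=night | Outcome=hold) = 0.071/0.308 = 0.2305.
P(Outcome=pass) = 0.117 + 0.090 + 0.010 + 0.024 = 0.241; P(Shift=night | Outcome=pass) = 0.010/0.241 = 0.0415.
Difference = 0.189.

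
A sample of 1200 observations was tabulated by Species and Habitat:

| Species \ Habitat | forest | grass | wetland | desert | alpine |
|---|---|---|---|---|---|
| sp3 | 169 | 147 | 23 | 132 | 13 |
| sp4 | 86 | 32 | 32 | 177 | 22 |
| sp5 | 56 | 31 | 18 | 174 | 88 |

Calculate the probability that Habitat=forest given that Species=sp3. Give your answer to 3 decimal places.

Total with Species=sp3: 169 + 147 + 23 + 132 + 13 = 484.
P(Habitat=forest | Species=sp3) = 169/484 = 0.349.

0.349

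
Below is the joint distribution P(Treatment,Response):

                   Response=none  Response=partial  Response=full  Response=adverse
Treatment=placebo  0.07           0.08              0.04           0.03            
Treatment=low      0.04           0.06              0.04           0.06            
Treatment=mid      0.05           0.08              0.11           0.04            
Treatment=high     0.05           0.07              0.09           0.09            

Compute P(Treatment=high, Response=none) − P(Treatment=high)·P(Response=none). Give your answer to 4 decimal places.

P(Treatment=high) = 0.05 + 0.07 + 0.09 + 0.09 = 0.30.
P(Response=none) = 0.07 + 0.04 + 0.05 + 0.05 = 0.21.
P(Treatment=high, Response=none) − P(Treatment=high)P(Response=none) = 0.05 − 0.30×0.21 = -0.0130.

-0.0130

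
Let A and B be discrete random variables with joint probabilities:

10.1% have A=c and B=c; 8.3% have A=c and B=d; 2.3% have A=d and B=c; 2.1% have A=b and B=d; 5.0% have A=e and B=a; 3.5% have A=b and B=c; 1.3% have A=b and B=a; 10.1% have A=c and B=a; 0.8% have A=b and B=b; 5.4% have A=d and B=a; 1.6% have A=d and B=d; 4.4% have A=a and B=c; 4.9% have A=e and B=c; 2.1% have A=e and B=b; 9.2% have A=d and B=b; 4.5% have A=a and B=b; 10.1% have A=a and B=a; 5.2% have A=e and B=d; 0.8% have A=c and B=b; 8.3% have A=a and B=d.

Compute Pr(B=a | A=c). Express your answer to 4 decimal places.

P(A=c) = 0.101 + 0.008 + 0.101 + 0.083 = 0.293.
P(B=a | A=c) = 0.101/0.293 = 0.3447.

0.3447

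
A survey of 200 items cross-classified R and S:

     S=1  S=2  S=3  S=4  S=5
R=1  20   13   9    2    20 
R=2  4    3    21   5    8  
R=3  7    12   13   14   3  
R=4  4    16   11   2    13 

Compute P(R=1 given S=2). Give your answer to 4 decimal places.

0.2955

Total with S=2: 13 + 3 + 12 + 16 = 44.
P(R=1 | S=2) = 13/44 = 0.2955.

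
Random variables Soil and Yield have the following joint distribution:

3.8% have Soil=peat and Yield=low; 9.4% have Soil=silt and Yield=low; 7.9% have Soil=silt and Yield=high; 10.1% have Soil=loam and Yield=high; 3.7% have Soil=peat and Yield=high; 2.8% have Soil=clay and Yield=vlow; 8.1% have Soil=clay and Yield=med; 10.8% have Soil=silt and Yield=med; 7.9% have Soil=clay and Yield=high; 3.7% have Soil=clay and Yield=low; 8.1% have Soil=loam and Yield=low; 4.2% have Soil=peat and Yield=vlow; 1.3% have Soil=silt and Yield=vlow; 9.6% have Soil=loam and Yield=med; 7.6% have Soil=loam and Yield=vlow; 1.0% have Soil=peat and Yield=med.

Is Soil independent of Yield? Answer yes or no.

P(Soil=silt) = 0.294 and P(Yield=vlow) = 0.159, so their product is 0.04675, but P(Soil=silt, Yield=vlow) = 0.013. Since these differ, Soil and Yield are not independent.

no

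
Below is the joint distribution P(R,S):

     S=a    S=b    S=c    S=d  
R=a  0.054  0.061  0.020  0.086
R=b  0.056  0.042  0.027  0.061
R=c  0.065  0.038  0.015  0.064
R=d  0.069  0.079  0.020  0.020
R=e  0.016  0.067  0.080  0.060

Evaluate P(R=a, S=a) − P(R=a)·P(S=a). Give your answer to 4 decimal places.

-0.0035

P(R=a) = 0.054 + 0.061 + 0.020 + 0.086 = 0.221.
P(S=a) = 0.054 + 0.056 + 0.065 + 0.069 + 0.016 = 0.260.
P(R=a, S=a) − P(R=a)P(S=a) = 0.054 − 0.221×0.260 = -0.0035.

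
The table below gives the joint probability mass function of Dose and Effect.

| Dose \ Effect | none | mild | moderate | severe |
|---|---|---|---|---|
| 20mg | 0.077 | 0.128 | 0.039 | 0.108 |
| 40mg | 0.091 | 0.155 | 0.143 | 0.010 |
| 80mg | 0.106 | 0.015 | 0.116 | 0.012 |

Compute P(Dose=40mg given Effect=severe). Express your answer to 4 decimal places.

P(Effect=severe) = 0.108 + 0.010 + 0.012 = 0.130.
P(Dose=40mg | Effect=severe) = 0.010/0.130 = 0.0769.

0.0769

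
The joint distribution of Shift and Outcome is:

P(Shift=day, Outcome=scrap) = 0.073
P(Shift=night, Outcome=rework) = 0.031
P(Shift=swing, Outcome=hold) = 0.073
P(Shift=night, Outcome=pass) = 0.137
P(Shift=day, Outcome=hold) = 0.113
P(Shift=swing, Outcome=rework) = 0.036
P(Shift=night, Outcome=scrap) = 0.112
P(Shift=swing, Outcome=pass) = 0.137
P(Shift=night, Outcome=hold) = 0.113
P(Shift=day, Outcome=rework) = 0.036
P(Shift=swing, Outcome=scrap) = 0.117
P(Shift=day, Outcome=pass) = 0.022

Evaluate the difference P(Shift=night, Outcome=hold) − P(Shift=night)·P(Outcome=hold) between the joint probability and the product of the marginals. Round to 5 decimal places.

P(Shift=night) = 0.137 + 0.031 + 0.112 + 0.113 = 0.393.
P(Outcome=hold) = 0.113 + 0.073 + 0.113 = 0.299.
P(Shift=night, Outcome=hold) − P(Shift=night)P(Outcome=hold) = 0.113 − 0.393×0.299 = -0.00451.

-0.00451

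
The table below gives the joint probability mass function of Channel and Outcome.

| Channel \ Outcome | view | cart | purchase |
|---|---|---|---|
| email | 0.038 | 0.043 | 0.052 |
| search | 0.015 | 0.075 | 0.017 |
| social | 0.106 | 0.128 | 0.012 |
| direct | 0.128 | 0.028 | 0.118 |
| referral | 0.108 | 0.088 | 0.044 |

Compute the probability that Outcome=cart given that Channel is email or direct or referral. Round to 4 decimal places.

P(Channel=email) = 0.038 + 0.043 + 0.052 = 0.133.
P(Channel=direct) = 0.128 + 0.028 + 0.118 = 0.274.
P(Channel=referral) = 0.108 + 0.088 + 0.044 = 0.240.
P(Channel ∈ {email, direct, referral}) = 0.133 + 0.274 + 0.240 = 0.647; P(Outcome=cart, Channel ∈ {email, direct, referral}) = 0.043 + 0.028 + 0.088 = 0.159.
P(Outcome=cart | Channel ∈ {email, direct, referral}) = 0.159/0.647 = 0.2457.

0.2457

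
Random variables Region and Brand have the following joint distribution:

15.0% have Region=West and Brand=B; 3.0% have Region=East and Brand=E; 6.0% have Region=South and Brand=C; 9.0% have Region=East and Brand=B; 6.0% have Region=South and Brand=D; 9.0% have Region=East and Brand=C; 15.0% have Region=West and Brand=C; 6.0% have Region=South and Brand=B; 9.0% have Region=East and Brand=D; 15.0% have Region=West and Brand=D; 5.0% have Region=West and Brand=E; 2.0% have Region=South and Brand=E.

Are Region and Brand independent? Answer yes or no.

Every cell satisfies P(Region,Brand) = P(Region)·P(Brand). For instance P(Region=West) = 0.500, P(Brand=C) = 0.300, and 0.500×0.300 = 0.150 matches the joint entry. So Region and Brand are independent.

yes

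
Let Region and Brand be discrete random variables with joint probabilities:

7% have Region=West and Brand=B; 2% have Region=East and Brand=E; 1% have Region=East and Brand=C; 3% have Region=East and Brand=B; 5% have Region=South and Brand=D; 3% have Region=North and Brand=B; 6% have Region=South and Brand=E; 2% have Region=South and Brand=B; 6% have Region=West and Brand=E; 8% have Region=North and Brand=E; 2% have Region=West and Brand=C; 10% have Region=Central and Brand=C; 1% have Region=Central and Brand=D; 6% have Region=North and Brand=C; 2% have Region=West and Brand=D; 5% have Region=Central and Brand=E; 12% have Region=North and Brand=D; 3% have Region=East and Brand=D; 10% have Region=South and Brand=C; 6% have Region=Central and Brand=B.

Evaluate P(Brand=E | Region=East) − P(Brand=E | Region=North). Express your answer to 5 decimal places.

P(Region=East) = 0.03 + 0.01 + 0.03 + 0.02 = 0.09; P(Brand=E | Region=East) = 0.02/0.09 = 0.222222.
P(Region=North) = 0.03 + 0.06 + 0.12 + 0.08 = 0.29; P(Brand=E | Region=North) = 0.08/0.29 = 0.275862.
Difference = -0.05364.

-0.05364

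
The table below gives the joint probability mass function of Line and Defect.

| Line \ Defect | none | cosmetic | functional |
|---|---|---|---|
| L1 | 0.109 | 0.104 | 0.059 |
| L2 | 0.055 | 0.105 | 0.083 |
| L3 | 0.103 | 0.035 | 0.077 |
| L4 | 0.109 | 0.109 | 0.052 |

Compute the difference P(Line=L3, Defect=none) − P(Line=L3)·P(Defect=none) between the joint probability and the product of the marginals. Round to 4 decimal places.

0.0222

P(Line=L3) = 0.103 + 0.035 + 0.077 = 0.215.
P(Defect=none) = 0.109 + 0.055 + 0.103 + 0.109 = 0.376.
P(Line=L3, Defect=none) − P(Line=L3)P(Defect=none) = 0.103 − 0.215×0.376 = 0.0222.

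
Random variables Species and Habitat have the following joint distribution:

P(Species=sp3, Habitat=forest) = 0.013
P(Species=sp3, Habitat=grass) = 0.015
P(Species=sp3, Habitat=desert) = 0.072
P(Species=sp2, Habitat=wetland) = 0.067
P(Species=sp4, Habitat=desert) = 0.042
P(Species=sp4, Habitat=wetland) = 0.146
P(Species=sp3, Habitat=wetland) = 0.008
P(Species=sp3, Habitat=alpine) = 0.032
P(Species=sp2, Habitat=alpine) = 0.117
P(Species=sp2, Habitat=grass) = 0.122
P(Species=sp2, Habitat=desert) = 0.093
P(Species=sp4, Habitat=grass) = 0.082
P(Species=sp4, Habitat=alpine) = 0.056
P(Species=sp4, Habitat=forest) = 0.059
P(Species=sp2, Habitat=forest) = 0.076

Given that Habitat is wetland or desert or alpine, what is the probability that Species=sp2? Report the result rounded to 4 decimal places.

P(Habitat=wetland) = 0.067 + 0.008 + 0.146 = 0.221.
P(Habitat=desert) = 0.093 + 0.072 + 0.042 = 0.207.
P(Habitat=alpine) = 0.117 + 0.032 + 0.056 = 0.205.
P(Habitat ∈ {wetland, desert, alpine}) = 0.221 + 0.207 + 0.205 = 0.633; P(Species=sp2, Habitat ∈ {wetland, desert, alpine}) = 0.067 + 0.093 + 0.117 = 0.277.
P(Species=sp2 | Habitat ∈ {wetland, desert, alpine}) = 0.277/0.633 = 0.4376.

0.4376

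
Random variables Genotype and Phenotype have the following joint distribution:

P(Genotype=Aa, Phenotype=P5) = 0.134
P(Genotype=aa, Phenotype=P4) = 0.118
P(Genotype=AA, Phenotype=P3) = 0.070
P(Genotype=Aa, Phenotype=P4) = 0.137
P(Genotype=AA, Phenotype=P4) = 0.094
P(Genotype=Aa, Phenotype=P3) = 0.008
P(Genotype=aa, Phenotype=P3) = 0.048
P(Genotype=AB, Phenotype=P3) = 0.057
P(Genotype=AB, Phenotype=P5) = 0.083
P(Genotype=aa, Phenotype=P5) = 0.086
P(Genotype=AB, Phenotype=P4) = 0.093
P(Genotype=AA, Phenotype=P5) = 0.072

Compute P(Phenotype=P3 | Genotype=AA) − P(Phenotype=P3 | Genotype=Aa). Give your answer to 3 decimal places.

0.268

P(Genotype=AA) = 0.070 + 0.094 + 0.072 = 0.236; P(Phenotype=P3 | Genotype=AA) = 0.070/0.236 = 0.2966.
P(Genotype=Aa) = 0.008 + 0.137 + 0.134 = 0.279; P(Phenotype=P3 | Genotype=Aa) = 0.008/0.279 = 0.0287.
Difference = 0.268.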